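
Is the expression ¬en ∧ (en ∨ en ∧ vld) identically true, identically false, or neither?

¬en ∧ (en ∨ en ∧ vld)
= ¬en ∧ en   (absorption)
= False   (complement)

identically false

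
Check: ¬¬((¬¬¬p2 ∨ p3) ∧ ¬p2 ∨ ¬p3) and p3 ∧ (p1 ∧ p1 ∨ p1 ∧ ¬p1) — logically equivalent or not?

E1: ¬¬((¬¬¬p2 ∨ p3) ∧ ¬p2 ∨ ¬p3)
    = (¬¬¬p2 ∨ p3) ∧ ¬p2 ∨ ¬p3   — double negation
    = (¬p2 ∨ p3) ∧ ¬p2 ∨ ¬p3   — double negation
    = ¬p2 ∨ ¬p3   — absorption
E2: p3 ∧ (p1 ∧ p1 ∨ p1 ∧ ¬p1)
    = p3 ∧ p1   — distribution
These differ: at p1=0, p2=0, p3=0, E1 = 1 but E2 = 0.

No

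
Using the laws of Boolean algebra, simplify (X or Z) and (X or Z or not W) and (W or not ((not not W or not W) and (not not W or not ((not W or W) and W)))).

(X or Z) and (X or Z or not W) and (W or not ((not not W or not W) and (not not W or not ((not W or W) and W))))
= (X or Z) and (X or Z or not W) and (W or not ((not not W or not W) and (not not W or not W)))
= (X or Z) and (W or not ((not not W or not W) and (not not W or not W)))
= (X or Z) and (W or not (not not W or not W))
= (X or Z) and (W or not W and W)
= (X or Z) and W

(X or Z) and W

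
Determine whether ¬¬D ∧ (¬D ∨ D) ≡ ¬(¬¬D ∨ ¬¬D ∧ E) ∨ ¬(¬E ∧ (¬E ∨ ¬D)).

No

E1: ¬¬D ∧ (¬D ∨ D)
    = ¬¬D   (complement / identity)
    = D   (double negation)
E2: ¬(¬¬D ∨ ¬¬D ∧ E) ∨ ¬(¬E ∧ (¬E ∨ ¬D))
    = ¬¬¬D ∨ ¬(¬E ∧ (¬E ∨ ¬D))   (absorption)
    = ¬¬¬D ∨ ¬¬E   (absorption)
    = ¬D ∨ ¬¬E   (double negation)
    = ¬D ∨ E   (double negation)
These differ: at D=0, E=0, E1 = 0 but E2 = 1.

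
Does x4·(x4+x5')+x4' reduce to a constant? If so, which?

x4·(x4+x5')+x4'
= x4+x4'
= 1

yes, True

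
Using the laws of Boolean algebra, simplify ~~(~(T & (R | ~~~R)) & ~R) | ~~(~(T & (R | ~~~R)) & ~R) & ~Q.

~T & ~R

~~(~(T & (R | ~~~R)) & ~R) | ~~(~(T & (R | ~~~R)) & ~R) & ~Q
= ~~(~(T & (R | ~~~R)) & ~R)   (absorption)
= ~~(~(T & (R | ~R)) & ~R)   (double negation)
= ~~(~T & ~R)   (complement / identity)
= ~T & ~R   (double negation)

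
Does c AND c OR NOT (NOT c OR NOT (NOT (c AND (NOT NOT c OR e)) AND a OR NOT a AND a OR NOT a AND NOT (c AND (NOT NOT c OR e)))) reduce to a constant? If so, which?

no

c AND c OR NOT (NOT c OR NOT (NOT (c AND (NOT NOT c OR e)) AND a OR NOT a AND a OR NOT a AND NOT (c AND (NOT NOT c OR e))))
= c AND c OR NOT (NOT c OR NOT (NOT (c AND (NOT NOT c OR e)) AND a OR NOT a AND NOT (c AND (NOT NOT c OR e))))
= c AND c OR NOT (NOT c OR NOT NOT (c AND (NOT NOT c OR e)))
= c AND c OR NOT (NOT c OR NOT NOT (c AND (c OR e)))
= c AND c OR NOT (NOT c OR NOT NOT c)
= c AND c OR c AND NOT c
= c
This depends on c, so it is not a constant.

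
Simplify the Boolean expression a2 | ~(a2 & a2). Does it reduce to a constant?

a2 | ~(a2 & a2)
= a2 | ~a2   [idempotence]
= 1   [complement]

1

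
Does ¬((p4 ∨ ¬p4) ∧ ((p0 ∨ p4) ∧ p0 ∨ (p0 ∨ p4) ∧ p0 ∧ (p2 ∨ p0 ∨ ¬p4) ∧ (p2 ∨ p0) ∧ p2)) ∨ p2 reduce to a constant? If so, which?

¬((p4 ∨ ¬p4) ∧ ((p0 ∨ p4) ∧ p0 ∨ (p0 ∨ p4) ∧ p0 ∧ (p2 ∨ p0 ∨ ¬p4) ∧ (p2 ∨ p0) ∧ p2)) ∨ p2
= ¬((p4 ∨ ¬p4) ∧ ((p0 ∨ p4) ∧ p0 ∨ (p0 ∨ p4) ∧ p0 ∧ (p2 ∨ p0) ∧ p2)) ∨ p2   (absorption)
= ¬((p4 ∨ ¬p4) ∧ ((p0 ∨ p4) ∧ p0 ∨ (p0 ∨ p4) ∧ p0 ∧ p2)) ∨ p2   (absorption)
= ¬((p0 ∨ p4) ∧ p0 ∨ (p0 ∨ p4) ∧ p0 ∧ p2) ∨ p2   (complement / identity)
= ¬((p0 ∨ p4) ∧ p0) ∨ p2   (absorption)
= ¬p0 ∨ p2   (absorption)
This depends on p0, p2, so it is not a constant.

no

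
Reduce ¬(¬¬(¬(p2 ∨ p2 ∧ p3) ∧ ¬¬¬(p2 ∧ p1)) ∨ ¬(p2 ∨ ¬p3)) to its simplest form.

p2

¬(¬¬(¬(p2 ∨ p2 ∧ p3) ∧ ¬¬¬(p2 ∧ p1)) ∨ ¬(p2 ∨ ¬p3))
= ¬(¬¬(¬p2 ∧ ¬¬¬(p2 ∧ p1)) ∨ ¬(p2 ∨ ¬p3))   [absorption]
= ¬(¬(p2 ∨ ¬¬(p2 ∧ p1)) ∨ ¬(p2 ∨ ¬p3))   [De Morgan]
= (p2 ∨ ¬¬(p2 ∧ p1)) ∧ (p2 ∨ ¬p3)   [De Morgan]
= (p2 ∨ p2 ∧ p1) ∧ (p2 ∨ ¬p3)   [double negation]
= p2 ∧ (p2 ∨ ¬p3)   [absorption]
= p2   [absorption]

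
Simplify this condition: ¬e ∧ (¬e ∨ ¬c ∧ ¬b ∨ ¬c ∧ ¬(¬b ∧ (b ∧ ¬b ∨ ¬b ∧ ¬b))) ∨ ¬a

¬e ∧ (¬e ∨ ¬c ∧ ¬b ∨ ¬c ∧ ¬(¬b ∧ (b ∧ ¬b ∨ ¬b ∧ ¬b))) ∨ ¬a
= ¬e ∧ (¬e ∨ ¬c ∧ ¬b ∨ ¬c ∧ ¬(¬b ∧ ¬b)) ∨ ¬a   (distribution)
= ¬e ∧ (¬e ∨ ¬c ∧ ¬b ∨ ¬c ∧ (b ∨ b)) ∨ ¬a   (De Morgan)
= ¬e ∧ (¬e ∨ ¬c ∧ ¬b ∨ ¬c ∧ b) ∨ ¬a   (idempotence)
= ¬e ∧ (¬e ∨ ¬c) ∨ ¬a   (distribution)
= ¬e ∨ ¬a   (absorption)

¬e ∨ ¬a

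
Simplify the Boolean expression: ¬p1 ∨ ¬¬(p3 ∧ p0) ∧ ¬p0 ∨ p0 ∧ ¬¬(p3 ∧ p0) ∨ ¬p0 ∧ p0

¬p1 ∨ ¬¬(p3 ∧ p0) ∧ ¬p0 ∨ p0 ∧ ¬¬(p3 ∧ p0) ∨ ¬p0 ∧ p0
= ¬p1 ∨ ¬¬(p3 ∧ p0) ∧ ¬p0 ∨ p0 ∧ ¬¬(p3 ∧ p0)   [complement / identity]
= ¬p1 ∨ ¬¬(p3 ∧ p0)   [distribution]
= ¬p1 ∨ p3 ∧ p0   [double negation]

¬p1 ∨ p3 ∧ p0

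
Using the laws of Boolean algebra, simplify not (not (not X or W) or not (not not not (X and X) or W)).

not (not (not X or W) or not (not not not (X and X) or W))
= (not X or W) and (not not not (X and X) or W)   — De Morgan
= (not X or W) and (not not not X or W)   — idempotence
= (not X or W) and (not X or W)   — double negation
= not X or W   — idempotence

not X or W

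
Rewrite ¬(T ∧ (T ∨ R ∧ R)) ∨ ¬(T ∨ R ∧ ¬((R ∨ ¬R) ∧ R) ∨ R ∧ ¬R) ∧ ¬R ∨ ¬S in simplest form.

¬T ∨ ¬S

¬(T ∧ (T ∨ R ∧ R)) ∨ ¬(T ∨ R ∧ ¬((R ∨ ¬R) ∧ R) ∨ R ∧ ¬R) ∧ ¬R ∨ ¬S
= ¬(T ∧ (T ∨ R ∧ R)) ∨ ¬(T ∨ R ∧ ¬((R ∨ ¬R) ∧ R)) ∧ ¬R ∨ ¬S   — complement / identity
= ¬(T ∧ (T ∨ R ∧ R)) ∨ ¬(T ∨ R ∧ ¬R) ∧ ¬R ∨ ¬S   — complement / identity
= ¬(T ∧ (T ∨ R)) ∨ ¬(T ∨ R ∧ ¬R) ∧ ¬R ∨ ¬S   — idempotence
= ¬(T ∧ (T ∨ R)) ∨ ¬T ∧ ¬R ∨ ¬S   — complement / identity
= ¬T ∨ ¬T ∧ ¬R ∨ ¬S   — absorption
= ¬T ∨ ¬S   — absorption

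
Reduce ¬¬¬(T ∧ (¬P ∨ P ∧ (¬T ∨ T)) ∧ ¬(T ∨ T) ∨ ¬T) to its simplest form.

T

¬¬¬(T ∧ (¬P ∨ P ∧ (¬T ∨ T)) ∧ ¬(T ∨ T) ∨ ¬T)
= ¬¬¬(T ∧ (¬P ∨ P) ∧ ¬(T ∨ T) ∨ ¬T)   [complement / identity]
= ¬¬¬(T ∧ (¬P ∨ P) ∧ ¬T ∨ ¬T)   [idempotence]
= ¬(T ∧ (¬P ∨ P) ∧ ¬T ∨ ¬T)   [double negation]
= ¬(T ∧ ¬T ∨ ¬T)   [complement / identity]
= ¬¬T   [complement / identity]
= T   [double negation]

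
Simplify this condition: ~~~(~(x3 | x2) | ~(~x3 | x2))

~~~(~(x3 | x2) | ~(~x3 | x2))
= ~(~(x3 | x2) | ~(~x3 | x2))   (double negation)
= (x3 | x2) & (~x3 | x2)   (De Morgan)
= x3 & ~x3 | x2   (distribution)
= x2   (complement / identity)

x2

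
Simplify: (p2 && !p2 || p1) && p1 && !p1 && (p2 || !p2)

(p2 && !p2 || p1) && p1 && !p1 && (p2 || !p2)
= p1 && p1 && !p1 && (p2 || !p2)
= p1 && !p1 && (p2 || !p2)
= p1 && !p1
= false

false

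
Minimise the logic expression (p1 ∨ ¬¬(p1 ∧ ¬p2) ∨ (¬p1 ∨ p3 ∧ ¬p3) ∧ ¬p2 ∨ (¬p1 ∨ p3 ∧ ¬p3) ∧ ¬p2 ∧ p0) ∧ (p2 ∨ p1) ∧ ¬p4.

(p1 ∨ ¬¬(p1 ∧ ¬p2) ∨ (¬p1 ∨ p3 ∧ ¬p3) ∧ ¬p2 ∨ (¬p1 ∨ p3 ∧ ¬p3) ∧ ¬p2 ∧ p0) ∧ (p2 ∨ p1) ∧ ¬p4
= (p1 ∨ p1 ∧ ¬p2 ∨ (¬p1 ∨ p3 ∧ ¬p3) ∧ ¬p2 ∨ (¬p1 ∨ p3 ∧ ¬p3) ∧ ¬p2 ∧ p0) ∧ (p2 ∨ p1) ∧ ¬p4   (double negation)
= (p1 ∨ p1 ∧ ¬p2 ∨ (¬p1 ∨ p3 ∧ ¬p3) ∧ ¬p2) ∧ (p2 ∨ p1) ∧ ¬p4   (absorption)
= ((p1 ∧ ¬p2 ∨ (¬p1 ∨ p3 ∧ ¬p3) ∧ ¬p2) ∧ p2 ∨ p1) ∧ ¬p4   (distribution)
= ((p1 ∧ ¬p2 ∨ ¬p1 ∧ ¬p2) ∧ p2 ∨ p1) ∧ ¬p4   (complement / identity)
= (¬p2 ∧ p2 ∨ p1) ∧ ¬p4   (distribution)
= p1 ∧ ¬p4   (complement / identity)

p1 ∧ ¬p4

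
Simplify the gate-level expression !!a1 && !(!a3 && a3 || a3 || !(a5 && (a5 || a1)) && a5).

a1 && !a3

!!a1 && !(!a3 && a3 || a3 || !(a5 && (a5 || a1)) && a5)
= !!a1 && !(a3 || !(a5 && (a5 || a1)) && a5)
= a1 && !(a3 || !(a5 && (a5 || a1)) && a5)
= a1 && !(a3 || !a5 && a5)
= a1 && !a3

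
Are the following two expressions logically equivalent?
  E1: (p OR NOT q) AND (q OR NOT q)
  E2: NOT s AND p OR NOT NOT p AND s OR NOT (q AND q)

E1: (p OR NOT q) AND (q OR NOT q)
    = p OR NOT q
E2: NOT s AND p OR NOT NOT p AND s OR NOT (q AND q)
    = NOT s AND p OR p AND s OR NOT (q AND q)
    = p OR NOT (q AND q)
    = p OR NOT q
Both reduce to p OR NOT q, so they are equivalent.

Yes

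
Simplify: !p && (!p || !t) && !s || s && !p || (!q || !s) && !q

!p && (!p || !t) && !s || s && !p || (!q || !s) && !q
= !p && !s || s && !p || (!q || !s) && !q   — absorption
= !p || (!q || !s) && !q   — distribution
= !p || !q   — absorption

!p || !q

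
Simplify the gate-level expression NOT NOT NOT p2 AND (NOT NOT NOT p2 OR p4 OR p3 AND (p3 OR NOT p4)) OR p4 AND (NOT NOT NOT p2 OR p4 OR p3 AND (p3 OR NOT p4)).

NOT p2 OR p4

NOT NOT NOT p2 AND (NOT NOT NOT p2 OR p4 OR p3 AND (p3 OR NOT p4)) OR p4 AND (NOT NOT NOT p2 OR p4 OR p3 AND (p3 OR NOT p4))
= (NOT NOT NOT p2 OR p4) AND (NOT NOT NOT p2 OR p4 OR p3 AND (p3 OR NOT p4))   (distribution)
= (NOT NOT NOT p2 OR p4) AND (NOT NOT NOT p2 OR p4 OR p3)   (absorption)
= NOT NOT NOT p2 OR p4   (absorption)
= NOT p2 OR p4   (double negation)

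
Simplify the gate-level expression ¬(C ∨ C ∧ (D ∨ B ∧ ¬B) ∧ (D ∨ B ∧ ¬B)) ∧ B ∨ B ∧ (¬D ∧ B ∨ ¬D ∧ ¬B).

¬(C ∨ C ∧ (D ∨ B ∧ ¬B) ∧ (D ∨ B ∧ ¬B)) ∧ B ∨ B ∧ (¬D ∧ B ∨ ¬D ∧ ¬B)
= ¬(C ∨ C ∧ (D ∨ B ∧ ¬B)) ∧ B ∨ B ∧ (¬D ∧ B ∨ ¬D ∧ ¬B)   (idempotence)
= ¬(C ∨ C ∧ D) ∧ B ∨ B ∧ (¬D ∧ B ∨ ¬D ∧ ¬B)   (complement / identity)
= ¬(C ∨ C ∧ D) ∧ B ∨ B ∧ ¬D   (distribution)
= (¬(C ∨ C ∧ D) ∨ ¬D) ∧ B   (distribution)
= (¬C ∨ ¬D) ∧ B   (absorption)

(¬C ∨ ¬D) ∧ B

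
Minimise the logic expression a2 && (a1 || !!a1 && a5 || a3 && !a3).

a2 && (a1 || !!a1 && a5 || a3 && !a3)
= a2 && (a1 || a1 && a5 || a3 && !a3)   (double negation)
= a2 && (a1 || a1 && a5)   (complement / identity)
= a2 && a1   (absorption)

a2 && a1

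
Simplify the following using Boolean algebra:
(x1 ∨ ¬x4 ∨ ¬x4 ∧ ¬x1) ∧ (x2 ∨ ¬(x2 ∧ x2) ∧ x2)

(x1 ∨ ¬x4 ∨ ¬x4 ∧ ¬x1) ∧ (x2 ∨ ¬(x2 ∧ x2) ∧ x2)
= (x1 ∨ ¬x4 ∨ ¬x4 ∧ ¬x1) ∧ (x2 ∨ ¬x2 ∧ x2)   — idempotence
= (x1 ∨ ¬x4 ∨ ¬x4 ∧ ¬x1) ∧ x2   — complement / identity
= (x1 ∨ ¬x4) ∧ x2   — absorption

(x1 ∨ ¬x4) ∧ x2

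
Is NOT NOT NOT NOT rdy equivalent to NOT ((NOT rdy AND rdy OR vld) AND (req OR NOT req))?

No

E1: NOT NOT NOT NOT rdy
    = NOT NOT rdy   [double negation]
    = rdy   [double negation]
E2: NOT ((NOT rdy AND rdy OR vld) AND (req OR NOT req))
    = NOT (NOT rdy AND rdy OR vld)   [complement / identity]
    = NOT vld   [complement / identity]
These differ: at rdy=0, req=0, vld=0, E1 = 0 but E2 = 1.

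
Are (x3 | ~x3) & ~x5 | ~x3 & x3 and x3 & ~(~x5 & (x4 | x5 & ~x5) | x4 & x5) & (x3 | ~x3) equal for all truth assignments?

No

E1: (x3 | ~x3) & ~x5 | ~x3 & x3
    = (x3 | ~x3) & ~x5   (complement / identity)
    = ~x5   (complement / identity)
E2: x3 & ~(~x5 & (x4 | x5 & ~x5) | x4 & x5) & (x3 | ~x3)
    = x3 & ~(~x5 & (x4 | x5 & ~x5) | x4 & x5)   (complement / identity)
    = x3 & ~(~x5 & x4 | x4 & x5)   (complement / identity)
    = x3 & ~x4   (distribution)
These differ: at x3=0, x4=0, x5=0, E1 = 1 but E2 = 0.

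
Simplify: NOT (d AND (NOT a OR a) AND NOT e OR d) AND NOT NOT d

FALSE

NOT (d AND (NOT a OR a) AND NOT e OR d) AND NOT NOT d
= NOT (d AND NOT e OR d) AND NOT NOT d
= NOT (d AND NOT e OR d) AND d
= NOT d AND d
= FALSE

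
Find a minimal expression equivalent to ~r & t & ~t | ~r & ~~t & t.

~r & t

~r & t & ~t | ~r & ~~t & t
= ~r & t & ~t | ~r & t & t   (double negation)
= ~r & t   (distribution)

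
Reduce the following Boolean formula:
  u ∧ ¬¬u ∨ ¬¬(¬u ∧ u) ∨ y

u ∨ y

u ∧ ¬¬u ∨ ¬¬(¬u ∧ u) ∨ y
= u ∧ ¬¬u ∨ ¬u ∧ u ∨ y   — double negation
= u ∧ u ∨ ¬u ∧ u ∨ y   — double negation
= u ∨ y   — distribution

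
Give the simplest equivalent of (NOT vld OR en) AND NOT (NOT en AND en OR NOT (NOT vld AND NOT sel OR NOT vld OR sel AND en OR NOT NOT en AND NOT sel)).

NOT vld OR en

(NOT vld OR en) AND NOT (NOT en AND en OR NOT (NOT vld AND NOT sel OR NOT vld OR sel AND en OR NOT NOT en AND NOT sel))
= (NOT vld OR en) AND NOT (NOT en AND en OR NOT (NOT vld AND NOT sel OR NOT vld OR sel AND en OR en AND NOT sel))   [double negation]
= (NOT vld OR en) AND NOT (NOT en AND en OR NOT (NOT vld AND NOT sel OR NOT vld OR en))   [distribution]
= (NOT vld OR en) AND NOT NOT (NOT vld AND NOT sel OR NOT vld OR en)   [complement / identity]
= (NOT vld OR en) AND NOT NOT (NOT vld OR en)   [absorption]
= (NOT vld OR en) AND (NOT vld OR en)   [double negation]
= NOT vld OR en   [idempotence]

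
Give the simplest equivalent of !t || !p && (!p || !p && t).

!t || !p

!t || !p && (!p || !p && t)
= !t || !p && !p   (absorption)
= !t || !p   (idempotence)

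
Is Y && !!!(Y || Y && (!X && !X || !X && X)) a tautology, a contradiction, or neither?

Y && !!!(Y || Y && (!X && !X || !X && X))
= Y && !!!(Y || Y && !X)   — distribution
= Y && !!!Y   — absorption
= Y && !Y   — double negation
= false   — complement

contradiction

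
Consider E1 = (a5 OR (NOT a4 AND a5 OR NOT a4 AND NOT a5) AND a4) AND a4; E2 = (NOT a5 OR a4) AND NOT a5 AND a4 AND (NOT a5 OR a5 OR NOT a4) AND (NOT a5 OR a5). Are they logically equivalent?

E1: (a5 OR (NOT a4 AND a5 OR NOT a4 AND NOT a5) AND a4) AND a4
    = (a5 OR NOT a4 AND a4) AND a4   — distribution
    = a5 AND a4   — complement / identity
E2: (NOT a5 OR a4) AND NOT a5 AND a4 AND (NOT a5 OR a5 OR NOT a4) AND (NOT a5 OR a5)
    = NOT a5 AND a4 AND (NOT a5 OR a5 OR NOT a4) AND (NOT a5 OR a5)   — absorption
    = NOT a5 AND a4 AND (NOT a5 OR a5)   — absorption
    = NOT a5 AND a4   — complement / identity
These differ: at a4=1, a5=1, E1 = 1 but E2 = 0.

No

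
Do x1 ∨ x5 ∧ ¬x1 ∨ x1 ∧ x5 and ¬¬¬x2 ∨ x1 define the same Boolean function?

E1: x1 ∨ x5 ∧ ¬x1 ∨ x1 ∧ x5
    = x1 ∨ x5   — distribution
E2: ¬¬¬x2 ∨ x1
    = ¬x2 ∨ x1   — double negation
These differ: at x1=0, x2=0, x5=0, E1 = 0 but E2 = 1.

No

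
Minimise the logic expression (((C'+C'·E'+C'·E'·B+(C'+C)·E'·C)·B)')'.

(C'+E')·B

(((C'+C'·E'+C'·E'·B+(C'+C)·E'·C)·B)')'
= (((C'+C'·E'+C'·E'·B+E'·C)·B)')'
= (((C'+C'·E'+E'·C)·B)')'
= (((C'+E')·B)')'
= (C'+E')·B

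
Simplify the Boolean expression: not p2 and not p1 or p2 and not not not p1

not p2 and not p1 or p2 and not not not p1
= not p2 and not p1 or p2 and not p1   — double negation
= not p1   — distribution

not p1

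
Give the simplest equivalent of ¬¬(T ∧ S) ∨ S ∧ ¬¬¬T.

¬¬(T ∧ S) ∨ S ∧ ¬¬¬T
= T ∧ S ∨ S ∧ ¬¬¬T
= T ∧ S ∨ S ∧ ¬T
= S

S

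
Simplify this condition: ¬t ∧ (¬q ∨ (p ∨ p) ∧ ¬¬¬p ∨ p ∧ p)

¬t ∧ (¬q ∨ (p ∨ p) ∧ ¬¬¬p ∨ p ∧ p)
= ¬t ∧ (¬q ∨ (p ∨ p) ∧ ¬p ∨ p ∧ p)   — double negation
= ¬t ∧ (¬q ∨ p ∧ ¬p ∨ p ∧ p)   — idempotence
= ¬t ∧ (¬q ∨ p)   — distribution

¬t ∧ (¬q ∨ p)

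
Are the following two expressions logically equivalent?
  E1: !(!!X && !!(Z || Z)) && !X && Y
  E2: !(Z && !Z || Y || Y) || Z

E1: !(!!X && !!(Z || Z)) && !X && Y
    = !(!!X && !!Z) && !X && Y   [idempotence]
    = (!X || !Z) && !X && Y   [De Morgan]
    = !X && Y   [absorption]
E2: !(Z && !Z || Y || Y) || Z
    = !(Y || Y) || Z   [complement / identity]
    = !Y || Z   [idempotence]
These differ: at X=1, Y=0, Z=1, E1 = 0 but E2 = 1.

No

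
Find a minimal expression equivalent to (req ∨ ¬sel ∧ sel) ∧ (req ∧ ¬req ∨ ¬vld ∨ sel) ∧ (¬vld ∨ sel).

(req ∨ ¬sel ∧ sel) ∧ (req ∧ ¬req ∨ ¬vld ∨ sel) ∧ (¬vld ∨ sel)
= (req ∨ ¬sel ∧ sel) ∧ (¬vld ∨ sel) ∧ (¬vld ∨ sel)   — complement / identity
= (req ∨ ¬sel ∧ sel) ∧ (¬vld ∨ sel)   — idempotence
= req ∧ (¬vld ∨ sel)   — complement / identity

req ∧ (¬vld ∨ sel)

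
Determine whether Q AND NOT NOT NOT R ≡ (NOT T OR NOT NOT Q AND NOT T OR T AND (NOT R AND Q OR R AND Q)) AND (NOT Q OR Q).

No

E1: Q AND NOT NOT NOT R
    = Q AND NOT R
E2: (NOT T OR NOT NOT Q AND NOT T OR T AND (NOT R AND Q OR R AND Q)) AND (NOT Q OR Q)
    = (NOT T OR Q AND NOT T OR T AND (NOT R AND Q OR R AND Q)) AND (NOT Q OR Q)
    = (NOT T OR Q AND NOT T OR T AND Q) AND (NOT Q OR Q)
    = NOT T OR Q AND NOT T OR T AND Q
    = NOT T OR Q
These differ: at Q=1, R=1, T=0, E1 = 0 but E2 = 1.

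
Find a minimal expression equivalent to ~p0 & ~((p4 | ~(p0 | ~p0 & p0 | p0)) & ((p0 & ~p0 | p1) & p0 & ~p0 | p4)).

~p0 & ~((p4 | ~(p0 | ~p0 & p0 | p0)) & ((p0 & ~p0 | p1) & p0 & ~p0 | p4))
= ~p0 & ~((p4 | ~(p0 | p0)) & ((p0 & ~p0 | p1) & p0 & ~p0 | p4))   — complement / identity
= ~p0 & ~((p4 | ~p0) & ((p0 & ~p0 | p1) & p0 & ~p0 | p4))   — idempotence
= ~p0 & ~((p4 | ~p0) & (p0 & ~p0 | p4))   — absorption
= ~p0 & ~((p4 | ~p0) & p4)   — complement / identity
= ~p0 & ~p4   — absorption

~p0 & ~p4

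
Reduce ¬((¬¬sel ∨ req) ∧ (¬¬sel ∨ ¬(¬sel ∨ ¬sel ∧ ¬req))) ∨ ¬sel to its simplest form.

¬sel

¬((¬¬sel ∨ req) ∧ (¬¬sel ∨ ¬(¬sel ∨ ¬sel ∧ ¬req))) ∨ ¬sel
= ¬((¬¬sel ∨ req) ∧ (¬¬sel ∨ ¬¬sel)) ∨ ¬sel   [absorption]
= ¬((¬¬sel ∨ req) ∧ ¬¬sel) ∨ ¬sel   [idempotence]
= ¬¬¬sel ∨ ¬sel   [absorption]
= ¬sel ∨ ¬sel   [double negation]
= ¬sel   [idempotence]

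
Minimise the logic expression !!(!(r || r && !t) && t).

!r && t

!!(!(r || r && !t) && t)
= !!(!r && t)   — absorption
= !r && t   — double negation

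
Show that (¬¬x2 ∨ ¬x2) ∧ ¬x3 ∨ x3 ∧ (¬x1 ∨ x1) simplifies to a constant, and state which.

True

(¬¬x2 ∨ ¬x2) ∧ ¬x3 ∨ x3 ∧ (¬x1 ∨ x1)
= (x2 ∨ ¬x2) ∧ ¬x3 ∨ x3 ∧ (¬x1 ∨ x1)   (double negation)
= (x2 ∨ ¬x2) ∧ ¬x3 ∨ x3   (complement / identity)
= ¬x3 ∨ x3   (complement / identity)
= True   (complement)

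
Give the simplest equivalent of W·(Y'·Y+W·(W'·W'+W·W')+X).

W·X

W·(Y'·Y+W·(W'·W'+W·W')+X)
= W·(W·(W'·W'+W·W')+X)   (complement / identity)
= W·(W·W'+X)   (distribution)
= W·X   (complement / identity)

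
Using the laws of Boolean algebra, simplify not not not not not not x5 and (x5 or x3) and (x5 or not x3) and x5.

x5

not not not not not not x5 and (x5 or x3) and (x5 or not x3) and x5
= not not not not x5 and (x5 or x3) and (x5 or not x3) and x5   [double negation]
= not not x5 and (x5 or x3) and (x5 or not x3) and x5   [double negation]
= x5 and (x5 or x3) and (x5 or not x3) and x5   [double negation]
= x5 and (x5 or x3) and x5   [absorption]
= x5 and x5   [absorption]
= x5   [idempotence]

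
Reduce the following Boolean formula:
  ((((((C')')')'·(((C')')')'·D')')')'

C'+D

((((((C')')')'·(((C')')')'·D')')')'
= ((((((C')')')'·D')')')'   (idempotence)
= ((((C')'·D')')')'   (double negation)
= ((C'+D)')'   (De Morgan)
= C'+D   (double negation)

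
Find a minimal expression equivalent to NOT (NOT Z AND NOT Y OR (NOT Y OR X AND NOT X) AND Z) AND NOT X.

NOT (NOT Z AND NOT Y OR (NOT Y OR X AND NOT X) AND Z) AND NOT X
= NOT (NOT Z AND NOT Y OR NOT Y AND Z) AND NOT X   — complement / identity
= NOT NOT Y AND NOT X   — distribution
= Y AND NOT X   — double negation

Y AND NOT X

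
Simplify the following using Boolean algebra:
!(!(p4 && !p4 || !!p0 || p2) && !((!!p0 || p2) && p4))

!(!(p4 && !p4 || !!p0 || p2) && !((!!p0 || p2) && p4))
= !(!(!!p0 || p2) && !((!!p0 || p2) && p4))   [complement / identity]
= !!p0 || p2 || (!!p0 || p2) && p4   [De Morgan]
= !!p0 || p2   [absorption]
= p0 || p2   [double negation]

p0 || p2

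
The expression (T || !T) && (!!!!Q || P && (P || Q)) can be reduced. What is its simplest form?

(T || !T) && (!!!!Q || P && (P || Q))
= (T || !T) && (!!Q || P && (P || Q))
= !!Q || P && (P || Q)
= !!Q || P
= Q || P

Q || P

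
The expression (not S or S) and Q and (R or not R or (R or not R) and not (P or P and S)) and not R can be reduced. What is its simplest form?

(not S or S) and Q and (R or not R or (R or not R) and not (P or P and S)) and not R
= (not S or S) and Q and (R or not R or (R or not R) and not P) and not R
= (not S or S) and Q and (R or not R) and not R
= (not S or S) and Q and not R
= Q and not R

Q and not R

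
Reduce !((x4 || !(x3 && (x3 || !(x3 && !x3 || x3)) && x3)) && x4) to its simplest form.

!((x4 || !(x3 && (x3 || !(x3 && !x3 || x3)) && x3)) && x4)
= !((x4 || !(x3 && (x3 || !x3) && x3)) && x4)   (complement / identity)
= !((x4 || !(x3 && x3)) && x4)   (complement / identity)
= !((x4 || !x3) && x4)   (idempotence)
= !x4   (absorption)

!x4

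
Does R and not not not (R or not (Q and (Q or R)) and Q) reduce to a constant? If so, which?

yes, False

R and not not not (R or not (Q and (Q or R)) and Q)
= R and not (R or not (Q and (Q or R)) and Q)   — double negation
= R and not (R or not Q and Q)   — absorption
= R and not R   — complement / identity
= False   — complement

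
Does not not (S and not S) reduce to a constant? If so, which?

not not (S and not S)
= S and not S   (double negation)
= False   (complement)

yes, False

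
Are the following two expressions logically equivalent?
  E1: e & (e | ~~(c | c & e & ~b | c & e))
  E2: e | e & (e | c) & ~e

Yes

E1: e & (e | ~~(c | c & e & ~b | c & e))
    = e & (e | ~~(c | c & e))   (absorption)
    = e & (e | c | c & e)   (double negation)
    = e & (e | c)   (absorption)
    = e   (absorption)
E2: e | e & (e | c) & ~e
    = e | e & ~e   (absorption)
    = e   (complement / identity)
Both reduce to e, so they are equivalent.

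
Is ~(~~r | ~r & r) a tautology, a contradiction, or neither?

~(~~r | ~r & r)
= ~~~r   [complement / identity]
= ~r   [double negation]
This depends on r, so it is not a constant.

neither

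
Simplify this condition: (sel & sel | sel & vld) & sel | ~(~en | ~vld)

sel | en & vld

(sel & sel | sel & vld) & sel | ~(~en | ~vld)
= (sel & sel | sel & vld) & sel | en & vld   [De Morgan]
= sel & (sel | vld) & sel | en & vld   [distribution]
= sel & sel | en & vld   [absorption]
= sel | en & vld   [idempotence]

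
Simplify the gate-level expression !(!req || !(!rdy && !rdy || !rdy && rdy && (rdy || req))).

!(!req || !(!rdy && !rdy || !rdy && rdy && (rdy || req)))
= !(!req || !(!rdy && !rdy || !rdy && rdy))   (absorption)
= !(!req || !!rdy)   (distribution)
= req && !rdy   (De Morgan)

req && !rdy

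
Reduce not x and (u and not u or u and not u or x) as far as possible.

False

not x and (u and not u or u and not u or x)
= not x and (u and not u or x)
= not x and x
= False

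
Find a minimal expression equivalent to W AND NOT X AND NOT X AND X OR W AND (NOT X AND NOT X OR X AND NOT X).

W AND NOT X

W AND NOT X AND NOT X AND X OR W AND (NOT X AND NOT X OR X AND NOT X)
= W AND NOT X AND NOT X AND X OR W AND NOT X
= W AND NOT X AND X OR W AND NOT X
= W AND NOT X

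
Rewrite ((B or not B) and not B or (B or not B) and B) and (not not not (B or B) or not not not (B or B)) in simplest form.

((B or not B) and not B or (B or not B) and B) and (not not not (B or B) or not not not (B or B))
= (B or not B) and (not not not (B or B) or not not not (B or B))
= (B or not B) and not not not (B or B)
= (B or not B) and not (B or B)
= (B or not B) and not B
= not B

not B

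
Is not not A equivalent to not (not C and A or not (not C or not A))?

E1: not not A
    = A
E2: not (not C and A or not (not C or not A))
    = not (not C and A or C and A)
    = not A
These differ: at A=0, C=0, E1 = 0 but E2 = 1.

No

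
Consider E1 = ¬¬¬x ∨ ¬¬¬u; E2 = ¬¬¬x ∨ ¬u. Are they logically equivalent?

E1: ¬¬¬x ∨ ¬¬¬u
    = ¬x ∨ ¬¬¬u   — double negation
    = ¬x ∨ ¬u   — double negation
E2: ¬¬¬x ∨ ¬u
    = ¬x ∨ ¬u   — double negation
Both reduce to ¬x ∨ ¬u, so they are equivalent.

Yes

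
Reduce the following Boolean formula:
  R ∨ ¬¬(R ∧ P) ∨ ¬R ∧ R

R ∨ ¬¬(R ∧ P) ∨ ¬R ∧ R
= R ∨ R ∧ P ∨ ¬R ∧ R   [double negation]
= R ∨ ¬R ∧ R   [absorption]
= R   [complement / identity]

R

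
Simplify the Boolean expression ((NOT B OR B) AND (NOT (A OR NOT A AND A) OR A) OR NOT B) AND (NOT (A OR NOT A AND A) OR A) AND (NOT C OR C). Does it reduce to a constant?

TRUE

((NOT B OR B) AND (NOT (A OR NOT A AND A) OR A) OR NOT B) AND (NOT (A OR NOT A AND A) OR A) AND (NOT C OR C)
= (NOT (A OR NOT A AND A) OR A OR NOT B) AND (NOT (A OR NOT A AND A) OR A) AND (NOT C OR C)
= (NOT (A OR NOT A AND A) OR A) AND (NOT C OR C)
= (NOT A OR A) AND (NOT C OR C)
= NOT C OR C
= TRUE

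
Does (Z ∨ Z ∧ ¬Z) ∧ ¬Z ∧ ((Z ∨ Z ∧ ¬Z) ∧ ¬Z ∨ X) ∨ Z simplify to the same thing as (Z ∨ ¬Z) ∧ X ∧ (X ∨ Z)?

No

E1: (Z ∨ Z ∧ ¬Z) ∧ ¬Z ∧ ((Z ∨ Z ∧ ¬Z) ∧ ¬Z ∨ X) ∨ Z
    = (Z ∨ Z ∧ ¬Z) ∧ ¬Z ∨ Z
    = Z ∧ ¬Z ∨ Z
    = Z
E2: (Z ∨ ¬Z) ∧ X ∧ (X ∨ Z)
    = X ∧ (X ∨ Z)
    = X
These differ: at X=1, Z=0, E1 = 0 but E2 = 1.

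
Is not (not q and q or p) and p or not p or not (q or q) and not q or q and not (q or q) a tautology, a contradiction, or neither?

not (not q and q or p) and p or not p or not (q or q) and not q or q and not (q or q)
= not (not q and q or p) and p or not p or not (q or q)   [distribution]
= not p and p or not p or not (q or q)   [complement / identity]
= not p and p or not p or not q   [idempotence]
= not p or not q   [complement / identity]
This depends on p, q, so it is not a constant.

neither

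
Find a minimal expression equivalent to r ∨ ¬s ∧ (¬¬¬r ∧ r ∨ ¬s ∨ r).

r ∨ ¬s

r ∨ ¬s ∧ (¬¬¬r ∧ r ∨ ¬s ∨ r)
= r ∨ ¬s ∧ (¬r ∧ r ∨ ¬s ∨ r)
= r ∨ ¬s ∧ (¬s ∨ r)
= r ∨ ¬s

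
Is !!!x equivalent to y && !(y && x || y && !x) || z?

E1: !!!x
    = !x   — double negation
E2: y && !(y && x || y && !x) || z
    = y && !y || z   — distribution
    = z   — complement / identity
These differ: at x=0, y=0, z=0, E1 = 1 but E2 = 0.

No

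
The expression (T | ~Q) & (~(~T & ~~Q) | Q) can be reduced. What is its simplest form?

T | ~Q

(T | ~Q) & (~(~T & ~~Q) | Q)
= (T | ~Q) & (T | ~Q | Q)   [De Morgan]
= T | ~Q   [absorption]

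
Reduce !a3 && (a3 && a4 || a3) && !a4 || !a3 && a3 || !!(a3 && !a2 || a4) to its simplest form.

a3 && !a2 || a4

!a3 && (a3 && a4 || a3) && !a4 || !a3 && a3 || !!(a3 && !a2 || a4)
= !a3 && a3 && !a4 || !a3 && a3 || !!(a3 && !a2 || a4)   [absorption]
= !a3 && a3 || !!(a3 && !a2 || a4)   [absorption]
= !a3 && a3 || a3 && !a2 || a4   [double negation]
= a3 && !a2 || a4   [complement / identity]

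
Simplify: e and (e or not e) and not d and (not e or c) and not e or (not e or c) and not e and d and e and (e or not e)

e and (e or not e) and not d and (not e or c) and not e or (not e or c) and not e and d and e and (e or not e)
= (not d and (not e or c) and not e or (not e or c) and not e and d) and e and (e or not e)   [distribution]
= (not e or c) and not e and e and (e or not e)   [distribution]
= (not e or c) and not e and e   [complement / identity]
= not e and e   [absorption]
= False   [complement]

False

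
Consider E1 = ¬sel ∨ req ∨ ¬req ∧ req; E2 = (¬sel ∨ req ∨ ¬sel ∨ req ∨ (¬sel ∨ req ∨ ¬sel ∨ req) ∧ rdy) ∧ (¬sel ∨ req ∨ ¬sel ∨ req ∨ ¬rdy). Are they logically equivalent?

Yes

E1: ¬sel ∨ req ∨ ¬req ∧ req
    = ¬sel ∨ req   (complement / identity)
E2: (¬sel ∨ req ∨ ¬sel ∨ req ∨ (¬sel ∨ req ∨ ¬sel ∨ req) ∧ rdy) ∧ (¬sel ∨ req ∨ ¬sel ∨ req ∨ ¬rdy)
    = (¬sel ∨ req ∨ ¬sel ∨ req) ∧ (¬sel ∨ req ∨ ¬sel ∨ req ∨ ¬rdy)   (absorption)
    = ¬sel ∨ req ∨ ¬sel ∨ req   (absorption)
    = ¬sel ∨ req   (idempotence)
Both reduce to ¬sel ∨ req, so they are equivalent.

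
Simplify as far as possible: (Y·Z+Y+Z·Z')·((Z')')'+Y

Y

(Y·Z+Y+Z·Z')·((Z')')'+Y
= (Y·Z+Y+Z·Z')·Z'+Y
= (Y·Z+Y)·Z'+Y
= Y·Z'+Y
= Y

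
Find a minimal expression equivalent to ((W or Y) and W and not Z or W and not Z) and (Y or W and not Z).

((W or Y) and W and not Z or W and not Z) and (Y or W and not Z)
= W and not Z or (W or Y) and W and not Z and Y
= W and not Z or W and not Z and Y
= W and not Z

W and not Z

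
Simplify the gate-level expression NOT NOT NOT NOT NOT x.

NOT NOT NOT NOT NOT x
= NOT NOT NOT x
= NOT x

NOT x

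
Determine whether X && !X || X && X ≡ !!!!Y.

No

E1: X && !X || X && X
    = X   (distribution)
E2: !!!!Y
    = !!Y   (double negation)
    = Y   (double negation)
These differ: at X=0, Y=1, E1 = 0 but E2 = 1.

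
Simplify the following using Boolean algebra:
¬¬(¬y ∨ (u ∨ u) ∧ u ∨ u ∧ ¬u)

¬y ∨ u

¬¬(¬y ∨ (u ∨ u) ∧ u ∨ u ∧ ¬u)
= ¬¬(¬y ∨ u ∧ u ∨ u ∧ ¬u)
= ¬y ∨ u ∧ u ∨ u ∧ ¬u
= ¬y ∨ u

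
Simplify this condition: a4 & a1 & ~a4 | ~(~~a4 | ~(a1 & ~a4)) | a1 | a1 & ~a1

a4 & a1 & ~a4 | ~(~~a4 | ~(a1 & ~a4)) | a1 | a1 & ~a1
= a4 & a1 & ~a4 | ~(~~a4 | ~(a1 & ~a4)) | a1   — complement / identity
= a4 & a1 & ~a4 | ~a4 & a1 & ~a4 | a1   — De Morgan
= a1 & ~a4 | a1   — distribution
= a1   — absorption

a1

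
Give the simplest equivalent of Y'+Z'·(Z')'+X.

Y'+X

Y'+Z'·(Z')'+X
= Y'+Z'·Z+X   (double negation)
= Y'+X   (complement / identity)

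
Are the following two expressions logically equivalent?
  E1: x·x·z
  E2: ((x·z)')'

Yes

E1: x·x·z
    = x·z   [idempotence]
E2: ((x·z)')'
    = x·z   [double negation]
Both reduce to x·z, so they are equivalent.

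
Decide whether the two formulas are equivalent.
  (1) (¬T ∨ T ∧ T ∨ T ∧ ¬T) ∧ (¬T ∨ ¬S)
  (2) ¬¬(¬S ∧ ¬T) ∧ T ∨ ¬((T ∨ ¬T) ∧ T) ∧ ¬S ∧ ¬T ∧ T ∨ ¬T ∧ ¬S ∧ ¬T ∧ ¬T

No

E1: (¬T ∨ T ∧ T ∨ T ∧ ¬T) ∧ (¬T ∨ ¬S)
    = (¬T ∨ T) ∧ (¬T ∨ ¬S)   [distribution]
    = ¬T ∨ ¬S   [complement / identity]
E2: ¬¬(¬S ∧ ¬T) ∧ T ∨ ¬((T ∨ ¬T) ∧ T) ∧ ¬S ∧ ¬T ∧ T ∨ ¬T ∧ ¬S ∧ ¬T ∧ ¬T
    = ¬¬(¬S ∧ ¬T) ∧ T ∨ ¬T ∧ ¬S ∧ ¬T ∧ T ∨ ¬T ∧ ¬S ∧ ¬T ∧ ¬T   [complement / identity]
    = ¬S ∧ ¬T ∧ T ∨ ¬T ∧ ¬S ∧ ¬T ∧ T ∨ ¬T ∧ ¬S ∧ ¬T ∧ ¬T   [double negation]
    = ¬S ∧ ¬T ∧ T ∨ ¬T ∧ ¬S ∧ ¬T   [distribution]
    = ¬S ∧ ¬T   [distribution]
These differ: at S=1, T=0, E1 = 1 but E2 = 0.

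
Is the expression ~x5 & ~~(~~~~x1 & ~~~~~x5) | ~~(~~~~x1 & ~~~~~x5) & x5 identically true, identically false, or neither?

~x5 & ~~(~~~~x1 & ~~~~~x5) | ~~(~~~~x1 & ~~~~~x5) & x5
= ~~(~~~~x1 & ~~~~~x5)
= ~~(~~~~x1 & ~~~x5)
= ~~(~~~~x1 & ~x5)
= ~~(~~x1 & ~x5)
= ~~(x1 & ~x5)
= x1 & ~x5
This depends on x1, x5, so it is not a constant.

neither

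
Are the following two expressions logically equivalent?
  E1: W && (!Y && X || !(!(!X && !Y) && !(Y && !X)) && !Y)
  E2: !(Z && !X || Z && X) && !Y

No

E1: W && (!Y && X || !(!(!X && !Y) && !(Y && !X)) && !Y)
    = W && (!Y && X || (!X && !Y || Y && !X) && !Y)   (De Morgan)
    = W && (!Y && X || !X && !Y)   (distribution)
    = W && !Y   (distribution)
E2: !(Z && !X || Z && X) && !Y
    = !Z && !Y   (distribution)
These differ: at W=0, X=1, Y=0, Z=0, E1 = 0 but E2 = 1.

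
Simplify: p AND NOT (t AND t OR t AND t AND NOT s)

p AND NOT (t AND t OR t AND t AND NOT s)
= p AND NOT (t AND t)   (absorption)
= p AND NOT t   (idempotence)

p AND NOT t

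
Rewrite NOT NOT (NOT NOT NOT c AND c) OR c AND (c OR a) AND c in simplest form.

c

NOT NOT (NOT NOT NOT c AND c) OR c AND (c OR a) AND c
= NOT NOT (NOT NOT NOT c AND c) OR c AND c   (absorption)
= NOT NOT NOT c AND c OR c AND c   (double negation)
= NOT c AND c OR c AND c   (double negation)
= c   (distribution)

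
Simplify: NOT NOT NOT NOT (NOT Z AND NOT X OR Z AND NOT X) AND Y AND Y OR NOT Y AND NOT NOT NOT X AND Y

NOT NOT NOT NOT (NOT Z AND NOT X OR Z AND NOT X) AND Y AND Y OR NOT Y AND NOT NOT NOT X AND Y
= NOT NOT (NOT Z AND NOT X OR Z AND NOT X) AND Y AND Y OR NOT Y AND NOT NOT NOT X AND Y
= NOT NOT NOT X AND Y AND Y OR NOT Y AND NOT NOT NOT X AND Y
= NOT NOT NOT X AND Y
= NOT X AND Y

NOT X AND Y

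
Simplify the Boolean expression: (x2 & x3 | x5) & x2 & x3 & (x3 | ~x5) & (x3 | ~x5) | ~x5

x2 & x3 | ~x5

(x2 & x3 | x5) & x2 & x3 & (x3 | ~x5) & (x3 | ~x5) | ~x5
= (x2 & x3 | x5) & x2 & x3 & (x3 | ~x5) | ~x5   — absorption
= (x2 & x3 | x5) & x2 & x3 | ~x5   — absorption
= x2 & x3 | ~x5   — absorption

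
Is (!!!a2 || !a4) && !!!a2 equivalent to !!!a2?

E1: (!!!a2 || !a4) && !!!a2
    = !!!a2   (absorption)
    = !a2   (double negation)
E2: !!!a2
    = !a2   (double negation)
Both reduce to !a2, so they are equivalent.

Yes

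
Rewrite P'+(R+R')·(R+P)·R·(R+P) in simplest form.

P'+R

P'+(R+R')·(R+P)·R·(R+P)
= P'+(R+P)·R·(R+P)
= P'+(R+P)·R
= P'+R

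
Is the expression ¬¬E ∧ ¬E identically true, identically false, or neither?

identically false

¬¬E ∧ ¬E
= E ∧ ¬E   — double negation
= False   — complement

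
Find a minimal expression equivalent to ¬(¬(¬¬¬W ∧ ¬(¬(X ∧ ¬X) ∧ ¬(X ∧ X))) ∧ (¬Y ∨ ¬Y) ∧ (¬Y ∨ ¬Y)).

¬(¬(¬¬¬W ∧ ¬(¬(X ∧ ¬X) ∧ ¬(X ∧ X))) ∧ (¬Y ∨ ¬Y) ∧ (¬Y ∨ ¬Y))
= ¬(¬(¬¬¬W ∧ ¬(¬(X ∧ ¬X) ∧ ¬(X ∧ X))) ∧ (¬Y ∨ ¬Y))
= ¬(¬(¬¬¬W ∧ (X ∧ ¬X ∨ X ∧ X)) ∧ (¬Y ∨ ¬Y))
= ¬(¬(¬¬¬W ∧ (X ∧ ¬X ∨ X ∧ X)) ∧ ¬Y)
= ¬¬¬W ∧ (X ∧ ¬X ∨ X ∧ X) ∨ Y
= ¬W ∧ (X ∧ ¬X ∨ X ∧ X) ∨ Y
= ¬W ∧ X ∨ Y

¬W ∧ X ∨ Y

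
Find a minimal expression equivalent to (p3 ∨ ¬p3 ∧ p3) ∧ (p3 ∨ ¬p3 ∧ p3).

p3

(p3 ∨ ¬p3 ∧ p3) ∧ (p3 ∨ ¬p3 ∧ p3)
= p3 ∧ p3 ∨ ¬p3 ∧ p3   [distribution]
= p3   [distribution]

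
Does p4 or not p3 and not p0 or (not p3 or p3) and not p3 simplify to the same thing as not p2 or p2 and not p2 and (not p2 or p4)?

E1: p4 or not p3 and not p0 or (not p3 or p3) and not p3
    = p4 or not p3 and not p0 or not p3   (complement / identity)
    = p4 or not p3   (absorption)
E2: not p2 or p2 and not p2 and (not p2 or p4)
    = not p2 or p2 and not p2   (absorption)
    = not p2   (complement / identity)
These differ: at p0=0, p2=0, p3=1, p4=0, E1 = 0 but E2 = 1.

No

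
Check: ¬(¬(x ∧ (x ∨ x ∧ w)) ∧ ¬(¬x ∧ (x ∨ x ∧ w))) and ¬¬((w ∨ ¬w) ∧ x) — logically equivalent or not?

E1: ¬(¬(x ∧ (x ∨ x ∧ w)) ∧ ¬(¬x ∧ (x ∨ x ∧ w)))
    = x ∧ (x ∨ x ∧ w) ∨ ¬x ∧ (x ∨ x ∧ w)   [De Morgan]
    = x ∨ x ∧ w   [distribution]
    = x   [absorption]
E2: ¬¬((w ∨ ¬w) ∧ x)
    = ¬¬x   [complement / identity]
    = x   [double negation]
Both reduce to x, so they are equivalent.

Yes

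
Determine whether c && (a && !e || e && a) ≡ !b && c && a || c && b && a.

Yes

E1: c && (a && !e || e && a)
    = c && a
E2: !b && c && a || c && b && a
    = (!b && c || c && b) && a
    = c && a
Both reduce to c && a, so they are equivalent.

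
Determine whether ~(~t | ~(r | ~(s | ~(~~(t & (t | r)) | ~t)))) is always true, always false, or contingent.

~(~t | ~(r | ~(s | ~(~~(t & (t | r)) | ~t))))
= ~(~t | ~(r | ~(s | ~(~~t | ~t))))   [absorption]
= ~(~t | ~(r | ~(s | ~t & t)))   [De Morgan]
= ~(~t | ~(r | ~s))   [complement / identity]
= t & (r | ~s)   [De Morgan]
This depends on r, s, t, so it is not a constant.

contingent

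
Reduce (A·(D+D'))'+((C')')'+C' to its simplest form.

(A·(D+D'))'+((C')')'+C'
= A'+((C')')'+C'   — complement / identity
= A'+C'+C'   — double negation
= A'+C'   — idempotence

A'+C'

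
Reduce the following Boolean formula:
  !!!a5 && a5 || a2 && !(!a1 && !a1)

a2 && a1

!!!a5 && a5 || a2 && !(!a1 && !a1)
= !!!a5 && a5 || a2 && !!a1
= !a5 && a5 || a2 && !!a1
= a2 && !!a1
= a2 && a1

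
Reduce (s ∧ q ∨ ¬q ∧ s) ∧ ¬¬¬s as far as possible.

False

(s ∧ q ∨ ¬q ∧ s) ∧ ¬¬¬s
= s ∧ ¬¬¬s   — distribution
= s ∧ ¬s   — double negation
= False   — complement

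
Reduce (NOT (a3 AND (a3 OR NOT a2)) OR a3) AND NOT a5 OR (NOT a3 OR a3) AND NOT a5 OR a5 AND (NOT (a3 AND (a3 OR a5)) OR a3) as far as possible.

TRUE

(NOT (a3 AND (a3 OR NOT a2)) OR a3) AND NOT a5 OR (NOT a3 OR a3) AND NOT a5 OR a5 AND (NOT (a3 AND (a3 OR a5)) OR a3)
= (NOT (a3 AND (a3 OR NOT a2)) OR a3) AND NOT a5 OR (NOT a3 OR a3) AND NOT a5 OR a5 AND (NOT a3 OR a3)   (absorption)
= (NOT a3 OR a3) AND NOT a5 OR (NOT a3 OR a3) AND NOT a5 OR a5 AND (NOT a3 OR a3)   (absorption)
= (NOT a3 OR a3) AND NOT a5 OR NOT a3 OR a3   (distribution)
= NOT a3 OR a3   (absorption)
= TRUE   (complement)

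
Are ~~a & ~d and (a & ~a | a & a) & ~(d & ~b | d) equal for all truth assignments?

Yes

E1: ~~a & ~d
    = a & ~d   [double negation]
E2: (a & ~a | a & a) & ~(d & ~b | d)
    = a & ~(d & ~b | d)   [distribution]
    = a & ~d   [absorption]
Both reduce to a & ~d, so they are equivalent.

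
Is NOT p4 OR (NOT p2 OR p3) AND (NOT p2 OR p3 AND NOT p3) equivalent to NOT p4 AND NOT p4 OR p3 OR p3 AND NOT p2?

No

E1: NOT p4 OR (NOT p2 OR p3) AND (NOT p2 OR p3 AND NOT p3)
    = NOT p4 OR (NOT p2 OR p3) AND NOT p2   (complement / identity)
    = NOT p4 OR NOT p2   (absorption)
E2: NOT p4 AND NOT p4 OR p3 OR p3 AND NOT p2
    = NOT p4 AND NOT p4 OR p3   (absorption)
    = NOT p4 OR p3   (idempotence)
These differ: at p2=0, p3=0, p4=1, E1 = 1 but E2 = 0.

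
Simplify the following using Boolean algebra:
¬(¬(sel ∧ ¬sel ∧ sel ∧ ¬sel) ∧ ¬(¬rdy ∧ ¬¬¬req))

¬(¬(sel ∧ ¬sel ∧ sel ∧ ¬sel) ∧ ¬(¬rdy ∧ ¬¬¬req))
= sel ∧ ¬sel ∧ sel ∧ ¬sel ∨ ¬rdy ∧ ¬¬¬req   — De Morgan
= sel ∧ ¬sel ∧ sel ∧ ¬sel ∨ ¬rdy ∧ ¬req   — double negation
= sel ∧ ¬sel ∨ ¬rdy ∧ ¬req   — idempotence
= ¬rdy ∧ ¬req   — complement / identity

¬rdy ∧ ¬req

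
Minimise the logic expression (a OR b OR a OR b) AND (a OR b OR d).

(a OR b OR a OR b) AND (a OR b OR d)
= a OR b OR (a OR b) AND d   [distribution]
= a OR b   [absorption]

a OR b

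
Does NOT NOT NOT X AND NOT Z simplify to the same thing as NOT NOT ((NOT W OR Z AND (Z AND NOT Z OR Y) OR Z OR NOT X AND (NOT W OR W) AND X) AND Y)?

No

E1: NOT NOT NOT X AND NOT Z
    = NOT X AND NOT Z
E2: NOT NOT ((NOT W OR Z AND (Z AND NOT Z OR Y) OR Z OR NOT X AND (NOT W OR W) AND X) AND Y)
    = (NOT W OR Z AND (Z AND NOT Z OR Y) OR Z OR NOT X AND (NOT W OR W) AND X) AND Y
    = (NOT W OR Z AND Y OR Z OR NOT X AND (NOT W OR W) AND X) AND Y
    = (NOT W OR Z AND Y OR Z OR NOT X AND X) AND Y
    = (NOT W OR Z OR NOT X AND X) AND Y
    = (NOT W OR Z) AND Y
These differ: at W=0, X=0, Y=1, Z=1, E1 = 0 but E2 = 1.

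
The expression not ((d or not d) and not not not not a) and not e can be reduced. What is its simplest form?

not ((d or not d) and not not not not a) and not e
= not ((d or not d) and not not a) and not e   (double negation)
= not not not a and not e   (complement / identity)
= not a and not e   (double negation)

not a and not e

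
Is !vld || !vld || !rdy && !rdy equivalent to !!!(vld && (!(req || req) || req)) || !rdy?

E1: !vld || !vld || !rdy && !rdy
    = !vld || !rdy && !rdy   — idempotence
    = !vld || !rdy   — idempotence
E2: !!!(vld && (!(req || req) || req)) || !rdy
    = !(vld && (!(req || req) || req)) || !rdy   — double negation
    = !(vld && (!req || req)) || !rdy   — idempotence
    = !vld || !rdy   — complement / identity
Both reduce to !vld || !rdy, so they are equivalent.

Yes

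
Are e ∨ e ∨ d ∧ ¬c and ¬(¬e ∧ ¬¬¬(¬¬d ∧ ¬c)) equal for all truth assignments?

Yes

E1: e ∨ e ∨ d ∧ ¬c
    = e ∨ d ∧ ¬c
E2: ¬(¬e ∧ ¬¬¬(¬¬d ∧ ¬c))
    = ¬(¬e ∧ ¬(¬¬d ∧ ¬c))
    = ¬(¬e ∧ ¬(d ∧ ¬c))
    = e ∨ d ∧ ¬c
Both reduce to e ∨ d ∧ ¬c, so they are equivalent.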